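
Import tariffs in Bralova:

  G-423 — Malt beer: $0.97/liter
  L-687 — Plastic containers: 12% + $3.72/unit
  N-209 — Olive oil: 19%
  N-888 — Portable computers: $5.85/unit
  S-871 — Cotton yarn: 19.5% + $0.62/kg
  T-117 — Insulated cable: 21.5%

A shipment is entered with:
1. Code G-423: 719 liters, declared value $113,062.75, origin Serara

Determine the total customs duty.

$697.43

Line 1 (G-423, Serara, 719 liters, $113,062.75):
Base rate for G-423 is $0.97/liter.
Duty = 719 × $0.97 = $697.43.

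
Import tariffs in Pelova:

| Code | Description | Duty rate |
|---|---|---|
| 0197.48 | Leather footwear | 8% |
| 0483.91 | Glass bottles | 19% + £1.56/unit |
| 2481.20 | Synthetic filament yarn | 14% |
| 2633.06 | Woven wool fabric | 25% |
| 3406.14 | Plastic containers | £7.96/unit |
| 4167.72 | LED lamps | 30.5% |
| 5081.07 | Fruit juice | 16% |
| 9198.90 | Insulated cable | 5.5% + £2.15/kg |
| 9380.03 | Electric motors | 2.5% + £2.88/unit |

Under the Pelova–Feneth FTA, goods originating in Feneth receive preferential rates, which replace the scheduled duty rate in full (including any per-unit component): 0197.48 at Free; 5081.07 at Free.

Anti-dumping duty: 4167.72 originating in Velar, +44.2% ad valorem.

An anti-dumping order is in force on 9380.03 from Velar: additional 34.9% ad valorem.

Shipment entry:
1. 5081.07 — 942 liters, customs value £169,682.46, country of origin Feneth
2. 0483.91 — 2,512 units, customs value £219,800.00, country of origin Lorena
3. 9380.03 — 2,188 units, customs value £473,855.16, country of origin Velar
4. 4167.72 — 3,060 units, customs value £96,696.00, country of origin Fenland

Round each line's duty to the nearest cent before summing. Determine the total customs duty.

Line 1 (5081.07, Feneth, 942 liters, £169,682.46):
Base rate for 5081.07 is 16%.
Origin Feneth qualifies under the Pelova–Feneth agreement and 5081.07 is covered: preferential rate Free applies instead.
Duty = £169,682.46 × 0% = £0.00.
Line 2 (0483.91, Lorena, 2,512 units, £219,800.00):
Base rate for 0483.91 is 19% + £1.56/unit.
Duty = £219,800.00 × 19% + 2,512 × £1.56 = £45,680.72.
Line 3 (9380.03, Velar, 2,188 units, £473,855.16):
Base rate for 9380.03 is 2.5% + £2.88/unit.
Additional duty on 9380.03 from Velar: +34.9%. Applied ad valorem rate: 2.5% + 34.9% = 37.4%.
Duty = £473,855.16 × 37.4% + 2,188 × £2.88 = £183,523.27.
Line 4 (4167.72, Fenland, 3,060 units, £96,696.00):
Base rate for 4167.72 is 30.5%.
The additional-duty order on 4167.72 targets Velar, not Fenland; it does not apply.
Duty = £96,696.00 × 30.5% = £29,492.28.
Total = £0.00 + £45,680.72 + £183,523.27 + £29,492.28 = £258,696.27.

£258,696.27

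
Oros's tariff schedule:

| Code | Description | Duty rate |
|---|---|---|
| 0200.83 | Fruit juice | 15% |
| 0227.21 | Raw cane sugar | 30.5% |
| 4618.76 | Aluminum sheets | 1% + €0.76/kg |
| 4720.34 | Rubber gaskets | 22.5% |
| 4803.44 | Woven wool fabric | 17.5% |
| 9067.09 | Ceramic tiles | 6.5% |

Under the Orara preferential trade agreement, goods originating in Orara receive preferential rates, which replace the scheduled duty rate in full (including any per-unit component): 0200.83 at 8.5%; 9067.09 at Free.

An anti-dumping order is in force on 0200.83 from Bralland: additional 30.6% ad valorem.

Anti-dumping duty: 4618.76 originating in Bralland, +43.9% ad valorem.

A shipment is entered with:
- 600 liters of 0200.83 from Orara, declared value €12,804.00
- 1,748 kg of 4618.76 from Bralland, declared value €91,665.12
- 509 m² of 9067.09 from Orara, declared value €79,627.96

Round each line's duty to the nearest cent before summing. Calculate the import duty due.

€43,574.46

Line 1 (0200.83, Orara, 600 liters, €12,804.00):
Base rate for 0200.83 is 15%.
Origin Orara qualifies under the Oros–Orara agreement and 0200.83 is covered: preferential rate 8.5% applies instead.
The additional-duty order on 0200.83 targets Bralland, not Orara; it does not apply.
Duty = €12,804.00 × 8.5% = €1,088.34.
Line 2 (4618.76, Bralland, 1,748 kg, €91,665.12):
Base rate for 4618.76 is 1% + €0.76/kg.
Additional duty on 4618.76 from Bralland: +43.9%. Applied ad valorem rate: 1% + 43.9% = 44.9%.
Duty = €91,665.12 × 44.9% + 1,748 × €0.76 = €42,486.12.
Line 3 (9067.09, Orara, 509 m², €79,627.96):
Base rate for 9067.09 is 6.5%.
Origin Orara qualifies under the Oros–Orara agreement and 9067.09 is covered: preferential rate Free applies instead.
Duty = €79,627.96 × 0% = €0.00.
Total = €1,088.34 + €42,486.12 + €0.00 = €43,574.46.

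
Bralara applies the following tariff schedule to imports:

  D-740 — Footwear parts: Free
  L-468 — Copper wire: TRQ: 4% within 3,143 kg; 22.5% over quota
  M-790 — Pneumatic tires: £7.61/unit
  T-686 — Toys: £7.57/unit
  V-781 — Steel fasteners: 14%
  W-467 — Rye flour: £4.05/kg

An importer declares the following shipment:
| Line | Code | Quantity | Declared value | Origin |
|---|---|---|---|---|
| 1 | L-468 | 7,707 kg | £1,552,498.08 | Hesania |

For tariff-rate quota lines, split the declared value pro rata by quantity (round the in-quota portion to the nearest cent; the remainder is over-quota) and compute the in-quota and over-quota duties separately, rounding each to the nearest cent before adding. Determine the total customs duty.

£232,183.78

Line 1 (L-468, Hesania, 7,707 kg, £1,552,498.08):
Code L-468 is under a tariff-rate quota (threshold 3,143 kg). In-quota: 3,143 kg at 4%; over-quota: 4,564 kg at 22.5%.
Pro-rata value split: in-quota = £1,552,498.08 × 3,143/7,707 = £633,125.92; over-quota = £1,552,498.08 − £633,125.92 = £919,372.16.
In-quota duty = £633,125.92 × 4% = £25,325.04. Over-quota duty = £919,372.16 × 22.5% = £206,858.74.
Line duty = £25,325.04 + £206,858.74 = £232,183.78.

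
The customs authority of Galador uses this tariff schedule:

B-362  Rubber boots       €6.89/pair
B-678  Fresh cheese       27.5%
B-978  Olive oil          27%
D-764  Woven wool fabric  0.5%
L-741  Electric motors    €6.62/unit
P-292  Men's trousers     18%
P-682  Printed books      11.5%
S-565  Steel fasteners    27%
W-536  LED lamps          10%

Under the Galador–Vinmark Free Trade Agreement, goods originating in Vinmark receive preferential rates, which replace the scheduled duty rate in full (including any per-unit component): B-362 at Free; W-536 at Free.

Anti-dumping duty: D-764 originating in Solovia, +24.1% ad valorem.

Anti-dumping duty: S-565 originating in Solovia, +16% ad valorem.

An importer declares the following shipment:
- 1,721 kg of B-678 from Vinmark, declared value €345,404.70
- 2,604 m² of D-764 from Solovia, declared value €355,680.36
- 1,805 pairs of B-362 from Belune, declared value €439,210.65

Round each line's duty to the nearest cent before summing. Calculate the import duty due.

€194,920.11

Line 1 (B-678, Vinmark, 1,721 kg, €345,404.70):
Base rate for B-678 is 27.5%.
Origin Vinmark is the FTA partner but B-678 is not on the preference list; base rate stands.
Duty = €345,404.70 × 27.5% = €94,986.29.
Line 2 (D-764, Solovia, 2,604 m², €355,680.36):
Base rate for D-764 is 0.5%.
Additional duty on D-764 from Solovia: +24.1%. Applied ad valorem rate: 0.5% + 24.1% = 24.6%.
Duty = €355,680.36 × 24.6% = €87,497.37.
Line 3 (B-362, Belune, 1,805 pairs, €439,210.65):
Base rate for B-362 is €6.89/pair.
B-362 has an FTA preferential rate, but origin Belune is not Vinmark; base rate stands.
Duty = 1,805 × €6.89 = €12,436.45.
Total = €94,986.29 + €87,497.37 + €12,436.45 = €194,920.11.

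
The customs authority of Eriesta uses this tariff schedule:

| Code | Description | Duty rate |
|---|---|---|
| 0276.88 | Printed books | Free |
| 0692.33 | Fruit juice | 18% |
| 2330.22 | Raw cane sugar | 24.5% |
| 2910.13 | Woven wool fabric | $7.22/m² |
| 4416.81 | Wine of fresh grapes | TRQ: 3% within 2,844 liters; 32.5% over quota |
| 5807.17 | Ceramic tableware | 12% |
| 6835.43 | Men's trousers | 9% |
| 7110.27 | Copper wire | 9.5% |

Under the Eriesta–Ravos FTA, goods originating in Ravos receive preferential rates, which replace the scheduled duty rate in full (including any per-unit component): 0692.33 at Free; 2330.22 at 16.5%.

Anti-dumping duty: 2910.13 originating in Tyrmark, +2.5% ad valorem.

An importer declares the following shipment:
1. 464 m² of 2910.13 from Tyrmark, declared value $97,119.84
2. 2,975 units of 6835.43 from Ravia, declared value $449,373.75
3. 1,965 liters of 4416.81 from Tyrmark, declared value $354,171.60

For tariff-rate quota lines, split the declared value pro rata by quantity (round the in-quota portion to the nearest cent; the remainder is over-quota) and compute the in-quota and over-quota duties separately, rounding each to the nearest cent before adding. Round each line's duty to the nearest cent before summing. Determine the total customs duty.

$56,846.87

Line 1 (2910.13, Tyrmark, 464 m², $97,119.84):
Base rate for 2910.13 is $7.22/m².
Additional duty on 2910.13 from Tyrmark: +2.5% ad valorem. Applied ad valorem rate = 2.5%.
Duty = $97,119.84 × 2.5% + 464 × $7.22 = $5,778.08.
Line 2 (6835.43, Ravia, 2,975 units, $449,373.75):
Base rate for 6835.43 is 9%.
Duty = $449,373.75 × 9% = $40,443.64.
Line 3 (4416.81, Tyrmark, 1,965 liters, $354,171.60):
Code 4416.81 is under a tariff-rate quota (threshold 2,844 liters). Quantity 1,965 liters is within the quota, so the in-quota rate 3% applies to the full value.
Duty = $354,171.60 × 3% = $10,625.15.
Total = $5,778.08 + $40,443.64 + $10,625.15 = $56,846.87.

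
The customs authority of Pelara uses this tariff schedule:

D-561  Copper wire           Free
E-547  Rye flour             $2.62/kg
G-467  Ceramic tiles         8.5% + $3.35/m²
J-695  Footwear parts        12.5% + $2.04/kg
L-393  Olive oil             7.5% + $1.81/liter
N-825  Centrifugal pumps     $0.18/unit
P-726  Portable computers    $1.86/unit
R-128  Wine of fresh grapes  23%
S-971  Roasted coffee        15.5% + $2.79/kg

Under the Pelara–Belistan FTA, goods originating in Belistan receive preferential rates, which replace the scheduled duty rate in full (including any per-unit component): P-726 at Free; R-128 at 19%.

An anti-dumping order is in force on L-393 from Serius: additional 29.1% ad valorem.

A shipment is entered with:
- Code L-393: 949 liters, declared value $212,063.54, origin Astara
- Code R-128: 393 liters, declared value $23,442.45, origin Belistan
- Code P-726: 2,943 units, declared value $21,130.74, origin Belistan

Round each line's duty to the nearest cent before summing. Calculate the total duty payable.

Line 1 (L-393, Astara, 949 liters, $212,063.54):
Base rate for L-393 is 7.5% + $1.81/liter.
The additional-duty order on L-393 targets Serius, not Astara; it does not apply.
Duty = $212,063.54 × 7.5% + 949 × $1.81 = $17,622.46.
Line 2 (R-128, Belistan, 393 liters, $23,442.45):
Base rate for R-128 is 23%.
Origin Belistan qualifies under the Pelara–Belistan agreement and R-128 is covered: preferential rate 19% applies instead.
Duty = $23,442.45 × 19% = $4,454.07.
Line 3 (P-726, Belistan, 2,943 units, $21,130.74):
Base rate for P-726 is $1.86/unit.
Origin Belistan qualifies under the Pelara–Belistan agreement and P-726 is covered: preferential rate Free applies instead.
Duty = $21,130.74 × 0% = $0.00.
Total = $17,622.46 + $4,454.07 + $0.00 = $22,076.53.

$22,076.53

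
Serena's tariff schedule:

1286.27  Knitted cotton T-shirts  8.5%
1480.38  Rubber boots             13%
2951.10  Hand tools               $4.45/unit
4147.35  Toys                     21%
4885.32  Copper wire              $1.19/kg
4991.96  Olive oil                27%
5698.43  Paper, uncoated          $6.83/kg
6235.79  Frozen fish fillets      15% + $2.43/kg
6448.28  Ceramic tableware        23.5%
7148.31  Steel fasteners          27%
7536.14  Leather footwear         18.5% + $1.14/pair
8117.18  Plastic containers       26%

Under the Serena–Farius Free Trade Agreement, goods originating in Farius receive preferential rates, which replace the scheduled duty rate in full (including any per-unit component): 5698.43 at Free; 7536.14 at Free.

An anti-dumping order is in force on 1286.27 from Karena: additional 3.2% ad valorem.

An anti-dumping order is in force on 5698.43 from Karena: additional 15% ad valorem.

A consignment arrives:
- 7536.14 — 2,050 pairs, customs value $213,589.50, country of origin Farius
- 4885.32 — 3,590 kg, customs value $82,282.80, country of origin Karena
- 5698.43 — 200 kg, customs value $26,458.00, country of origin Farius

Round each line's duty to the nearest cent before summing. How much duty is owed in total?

$4,272.10

Line 1 (7536.14, Farius, 2,050 pairs, $213,589.50):
Base rate for 7536.14 is 18.5% + $1.14/pair.
Origin Farius qualifies under the Serena–Farius agreement and 7536.14 is covered: preferential rate Free applies instead.
Duty = $213,589.50 × 0% = $0.00.
Line 2 (4885.32, Karena, 3,590 kg, $82,282.80):
Base rate for 4885.32 is $1.19/kg.
Duty = 3,590 × $1.19 = $4,272.10.
Line 3 (5698.43, Farius, 200 kg, $26,458.00):
Base rate for 5698.43 is $6.83/kg.
Origin Farius qualifies under the Serena–Farius agreement and 5698.43 is covered: preferential rate Free applies instead.
The additional-duty order on 5698.43 targets Karena, not Farius; it does not apply.
Duty = $26,458.00 × 0% = $0.00.
Total = $0.00 + $4,272.10 + $0.00 = $4,272.10.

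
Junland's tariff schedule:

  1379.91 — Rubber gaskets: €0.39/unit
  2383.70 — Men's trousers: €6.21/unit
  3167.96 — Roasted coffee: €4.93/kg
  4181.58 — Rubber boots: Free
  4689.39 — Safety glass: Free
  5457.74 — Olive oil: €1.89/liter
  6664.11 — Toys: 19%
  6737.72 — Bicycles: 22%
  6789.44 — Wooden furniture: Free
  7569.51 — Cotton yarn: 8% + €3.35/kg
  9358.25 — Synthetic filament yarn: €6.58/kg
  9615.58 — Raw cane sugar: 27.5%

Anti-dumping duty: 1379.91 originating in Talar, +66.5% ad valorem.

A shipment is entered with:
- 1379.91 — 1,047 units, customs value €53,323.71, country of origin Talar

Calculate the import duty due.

€35,868.60

Line 1 (1379.91, Talar, 1,047 units, €53,323.71):
Base rate for 1379.91 is €0.39/unit.
Additional duty on 1379.91 from Talar: +66.5% ad valorem. Applied ad valorem rate = 66.5%.
Duty = €53,323.71 × 66.5% + 1,047 × €0.39 = €35,868.60.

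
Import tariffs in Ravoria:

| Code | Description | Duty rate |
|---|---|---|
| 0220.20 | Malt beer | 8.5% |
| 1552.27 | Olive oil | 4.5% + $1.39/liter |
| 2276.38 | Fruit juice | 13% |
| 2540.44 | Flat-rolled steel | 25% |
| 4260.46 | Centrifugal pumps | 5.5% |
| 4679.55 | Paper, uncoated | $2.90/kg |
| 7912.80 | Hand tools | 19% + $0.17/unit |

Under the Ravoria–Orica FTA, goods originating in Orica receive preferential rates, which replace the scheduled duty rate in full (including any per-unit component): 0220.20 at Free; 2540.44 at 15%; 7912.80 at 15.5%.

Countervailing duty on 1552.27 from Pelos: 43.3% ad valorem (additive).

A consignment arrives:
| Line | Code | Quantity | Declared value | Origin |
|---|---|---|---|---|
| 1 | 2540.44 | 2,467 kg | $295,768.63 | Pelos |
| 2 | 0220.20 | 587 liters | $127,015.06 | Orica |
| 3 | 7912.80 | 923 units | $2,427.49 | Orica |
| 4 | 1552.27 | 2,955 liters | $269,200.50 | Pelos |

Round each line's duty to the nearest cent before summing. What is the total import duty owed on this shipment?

$207,103.71

Line 1 (2540.44, Pelos, 2,467 kg, $295,768.63):
Base rate for 2540.44 is 25%.
2540.44 has an FTA preferential rate, but origin Pelos is not Orica; base rate stands.
Duty = $295,768.63 × 25% = $73,942.16.
Line 2 (0220.20, Orica, 587 liters, $127,015.06):
Base rate for 0220.20 is 8.5%.
Origin Orica qualifies under the Ravoria–Orica agreement and 0220.20 is covered: preferential rate Free applies instead.
Duty = $127,015.06 × 0% = $0.00.
Line 3 (7912.80, Orica, 923 units, $2,427.49):
Base rate for 7912.80 is 19% + $0.17/unit.
Origin Orica qualifies under the Ravoria–Orica agreement and 7912.80 is covered: preferential rate 15.5% applies instead.
Duty = $2,427.49 × 15.5% = $376.26.
Line 4 (1552.27, Pelos, 2,955 liters, $269,200.50):
Base rate for 1552.27 is 4.5% + $1.39/liter.
Additional duty on 1552.27 from Pelos: +43.3%. Applied ad valorem rate: 4.5% + 43.3% = 47.8%.
Duty = $269,200.50 × 47.8% + 2,955 × $1.39 = $132,785.29.
Total = $73,942.16 + $0.00 + $376.26 + $132,785.29 = $207,103.71.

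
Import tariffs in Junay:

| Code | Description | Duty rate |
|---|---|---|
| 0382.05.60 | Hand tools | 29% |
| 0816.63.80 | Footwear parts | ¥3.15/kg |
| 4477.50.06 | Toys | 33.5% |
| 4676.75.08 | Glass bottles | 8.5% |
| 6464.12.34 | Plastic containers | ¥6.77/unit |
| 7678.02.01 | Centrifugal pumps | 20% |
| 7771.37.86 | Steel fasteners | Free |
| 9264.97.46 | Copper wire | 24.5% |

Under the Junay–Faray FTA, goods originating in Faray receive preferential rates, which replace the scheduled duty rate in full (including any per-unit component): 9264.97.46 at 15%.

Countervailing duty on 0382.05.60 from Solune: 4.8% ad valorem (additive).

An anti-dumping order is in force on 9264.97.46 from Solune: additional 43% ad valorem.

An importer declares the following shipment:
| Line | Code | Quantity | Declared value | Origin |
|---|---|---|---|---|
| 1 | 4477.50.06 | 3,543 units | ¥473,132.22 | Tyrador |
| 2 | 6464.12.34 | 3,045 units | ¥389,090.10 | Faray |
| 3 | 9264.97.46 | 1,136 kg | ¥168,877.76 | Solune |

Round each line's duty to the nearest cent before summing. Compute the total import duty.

¥293,106.43

Line 1 (4477.50.06, Tyrador, 3,543 units, ¥473,132.22):
Base rate for 4477.50.06 is 33.5%.
Duty = ¥473,132.22 × 33.5% = ¥158,499.29.
Line 2 (6464.12.34, Faray, 3,045 units, ¥389,090.10):
Base rate for 6464.12.34 is ¥6.77/unit.
Origin Faray is the FTA partner but 6464.12.34 is not on the preference list; base rate stands.
Duty = 3,045 × ¥6.77 = ¥20,614.65.
Line 3 (9264.97.46, Solune, 1,136 kg, ¥168,877.76):
Base rate for 9264.97.46 is 24.5%.
9264.97.46 has an FTA preferential rate, but origin Solune is not Faray; base rate stands.
Additional duty on 9264.97.46 from Solune: +43%. Applied ad valorem rate: 24.5% + 43% = 67.5%.
Duty = ¥168,877.76 × 67.5% = ¥113,992.49.
Total = ¥158,499.29 + ¥20,614.65 + ¥113,992.49 = ¥293,106.43.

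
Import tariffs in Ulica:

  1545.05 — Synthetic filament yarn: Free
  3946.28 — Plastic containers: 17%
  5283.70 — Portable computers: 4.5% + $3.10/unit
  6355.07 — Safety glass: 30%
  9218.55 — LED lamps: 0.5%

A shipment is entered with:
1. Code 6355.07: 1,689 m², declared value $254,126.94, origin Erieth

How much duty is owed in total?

$76,238.08

Line 1 (6355.07, Erieth, 1,689 m², $254,126.94):
Base rate for 6355.07 is 30%.
Duty = $254,126.94 × 30% = $76,238.08.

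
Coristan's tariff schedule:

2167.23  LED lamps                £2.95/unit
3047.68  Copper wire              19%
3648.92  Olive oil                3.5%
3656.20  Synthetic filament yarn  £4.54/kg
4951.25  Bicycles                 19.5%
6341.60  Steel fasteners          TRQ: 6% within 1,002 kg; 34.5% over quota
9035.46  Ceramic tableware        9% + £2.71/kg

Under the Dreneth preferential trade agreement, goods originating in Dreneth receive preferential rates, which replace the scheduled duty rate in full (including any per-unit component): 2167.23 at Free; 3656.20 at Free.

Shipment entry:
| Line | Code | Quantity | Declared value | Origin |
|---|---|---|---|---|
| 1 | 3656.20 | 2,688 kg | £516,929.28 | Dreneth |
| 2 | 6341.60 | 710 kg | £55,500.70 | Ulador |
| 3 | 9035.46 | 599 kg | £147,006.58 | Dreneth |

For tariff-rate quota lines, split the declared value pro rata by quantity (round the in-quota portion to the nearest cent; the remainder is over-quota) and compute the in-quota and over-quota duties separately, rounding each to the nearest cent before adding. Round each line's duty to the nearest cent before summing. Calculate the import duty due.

Line 1 (3656.20, Dreneth, 2,688 kg, £516,929.28):
Base rate for 3656.20 is £4.54/kg.
Origin Dreneth qualifies under the Coristan–Dreneth agreement and 3656.20 is covered: preferential rate Free applies instead.
Duty = £516,929.28 × 0% = £0.00.
Line 2 (6341.60, Ulador, 710 kg, £55,500.70):
Code 6341.60 is under a tariff-rate quota (threshold 1,002 kg). Quantity 710 kg is within the quota, so the in-quota rate 6% applies to the full value.
Duty = £55,500.70 × 6% = £3,330.04.
Line 3 (9035.46, Dreneth, 599 kg, £147,006.58):
Base rate for 9035.46 is 9% + £2.71/kg.
Origin Dreneth is the FTA partner but 9035.46 is not on the preference list; base rate stands.
Duty = £147,006.58 × 9% + 599 × £2.71 = £14,853.88.
Total = £0.00 + £3,330.04 + £14,853.88 = £18,183.92.

£18,183.92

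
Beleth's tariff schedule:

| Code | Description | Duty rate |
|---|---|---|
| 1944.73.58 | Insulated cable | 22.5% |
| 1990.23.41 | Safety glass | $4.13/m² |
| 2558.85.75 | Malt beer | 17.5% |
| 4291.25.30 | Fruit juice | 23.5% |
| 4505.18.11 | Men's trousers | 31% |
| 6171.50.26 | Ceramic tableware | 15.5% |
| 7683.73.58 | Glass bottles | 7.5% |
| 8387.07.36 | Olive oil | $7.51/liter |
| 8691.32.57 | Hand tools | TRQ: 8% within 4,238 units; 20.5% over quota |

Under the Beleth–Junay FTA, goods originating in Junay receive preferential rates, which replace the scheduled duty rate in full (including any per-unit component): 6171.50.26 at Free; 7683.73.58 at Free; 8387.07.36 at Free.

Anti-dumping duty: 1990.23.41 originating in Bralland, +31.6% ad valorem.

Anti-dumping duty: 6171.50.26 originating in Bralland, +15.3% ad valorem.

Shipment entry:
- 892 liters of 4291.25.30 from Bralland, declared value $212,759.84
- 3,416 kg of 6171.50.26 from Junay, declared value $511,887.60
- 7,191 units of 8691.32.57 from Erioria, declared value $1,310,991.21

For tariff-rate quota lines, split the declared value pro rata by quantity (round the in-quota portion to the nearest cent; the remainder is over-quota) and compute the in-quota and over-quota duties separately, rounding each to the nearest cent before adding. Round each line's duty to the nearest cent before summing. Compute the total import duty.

$222,173.03

Line 1 (4291.25.30, Bralland, 892 liters, $212,759.84):
Base rate for 4291.25.30 is 23.5%.
Duty = $212,759.84 × 23.5% = $49,998.56.
Line 2 (6171.50.26, Junay, 3,416 kg, $511,887.60):
Base rate for 6171.50.26 is 15.5%.
Origin Junay qualifies under the Beleth–Junay agreement and 6171.50.26 is covered: preferential rate Free applies instead.
The additional-duty order on 6171.50.26 targets Bralland, not Junay; it does not apply.
Duty = $511,887.60 × 0% = $0.00.
Line 3 (8691.32.57, Erioria, 7,191 units, $1,310,991.21):
Code 8691.32.57 is under a tariff-rate quota (threshold 4,238 units). In-quota: 4,238 units at 8%; over-quota: 2,953 units at 20.5%.
Pro-rata value split: in-quota = $1,310,991.21 × 4,238/7,191 = $772,629.78; over-quota = $1,310,991.21 − $772,629.78 = $538,361.43.
In-quota duty = $772,629.78 × 8% = $61,810.38. Over-quota duty = $538,361.43 × 20.5% = $110,364.09.
Line duty = $61,810.38 + $110,364.09 = $172,174.47.
Total = $49,998.56 + $0.00 + $172,174.47 = $222,173.03.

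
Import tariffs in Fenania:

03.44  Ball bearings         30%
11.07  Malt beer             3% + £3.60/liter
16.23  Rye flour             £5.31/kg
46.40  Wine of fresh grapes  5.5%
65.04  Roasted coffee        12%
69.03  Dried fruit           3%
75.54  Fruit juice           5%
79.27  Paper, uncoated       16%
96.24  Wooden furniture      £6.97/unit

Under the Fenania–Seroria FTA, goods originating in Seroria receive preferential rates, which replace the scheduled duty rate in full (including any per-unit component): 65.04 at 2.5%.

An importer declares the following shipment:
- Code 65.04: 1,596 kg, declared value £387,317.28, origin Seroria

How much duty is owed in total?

Line 1 (65.04, Seroria, 1,596 kg, £387,317.28):
Base rate for 65.04 is 12%.
Origin Seroria qualifies under the Fenania–Seroria agreement and 65.04 is covered: preferential rate 2.5% applies instead.
Duty = £387,317.28 × 2.5% = £9,682.93.

£9,682.93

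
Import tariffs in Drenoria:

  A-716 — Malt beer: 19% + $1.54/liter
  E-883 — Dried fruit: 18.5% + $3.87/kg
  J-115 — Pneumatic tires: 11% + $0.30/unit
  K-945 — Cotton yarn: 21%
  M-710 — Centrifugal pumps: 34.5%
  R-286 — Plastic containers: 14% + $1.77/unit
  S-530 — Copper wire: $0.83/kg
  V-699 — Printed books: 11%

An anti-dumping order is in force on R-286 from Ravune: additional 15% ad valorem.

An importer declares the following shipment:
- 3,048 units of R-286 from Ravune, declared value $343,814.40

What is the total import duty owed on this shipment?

Line 1 (R-286, Ravune, 3,048 units, $343,814.40):
Base rate for R-286 is 14% + $1.77/unit.
Additional duty on R-286 from Ravune: +15%. Applied ad valorem rate: 14% + 15% = 29%.
Duty = $343,814.40 × 29% + 3,048 × $1.77 = $105,101.14.

$105,101.14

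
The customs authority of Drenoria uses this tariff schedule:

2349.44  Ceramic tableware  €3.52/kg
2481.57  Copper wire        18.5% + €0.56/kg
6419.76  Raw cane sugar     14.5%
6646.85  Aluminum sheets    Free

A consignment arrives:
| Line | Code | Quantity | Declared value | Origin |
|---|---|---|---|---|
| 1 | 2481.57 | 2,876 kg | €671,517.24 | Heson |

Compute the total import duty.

€125,841.25

Line 1 (2481.57, Heson, 2,876 kg, €671,517.24):
Base rate for 2481.57 is 18.5% + €0.56/kg.
Duty = €671,517.24 × 18.5% + 2,876 × €0.56 = €125,841.25.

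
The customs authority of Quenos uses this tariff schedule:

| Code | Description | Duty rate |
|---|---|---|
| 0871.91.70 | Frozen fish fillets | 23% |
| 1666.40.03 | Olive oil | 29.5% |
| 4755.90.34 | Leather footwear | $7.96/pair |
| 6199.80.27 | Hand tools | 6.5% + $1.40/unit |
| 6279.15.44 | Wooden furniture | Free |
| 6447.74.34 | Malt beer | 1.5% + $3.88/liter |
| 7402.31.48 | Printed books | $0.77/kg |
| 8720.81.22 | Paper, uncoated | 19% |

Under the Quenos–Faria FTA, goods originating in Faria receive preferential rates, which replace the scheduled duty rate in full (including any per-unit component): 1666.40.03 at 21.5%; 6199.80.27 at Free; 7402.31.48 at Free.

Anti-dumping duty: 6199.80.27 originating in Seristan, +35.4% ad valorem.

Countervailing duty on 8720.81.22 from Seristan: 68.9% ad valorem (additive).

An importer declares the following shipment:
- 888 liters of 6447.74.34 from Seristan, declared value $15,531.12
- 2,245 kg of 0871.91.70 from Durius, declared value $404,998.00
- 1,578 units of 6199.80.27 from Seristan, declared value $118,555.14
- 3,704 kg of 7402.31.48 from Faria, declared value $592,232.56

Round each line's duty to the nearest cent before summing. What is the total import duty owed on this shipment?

Line 1 (6447.74.34, Seristan, 888 liters, $15,531.12):
Base rate for 6447.74.34 is 1.5% + $3.88/liter.
Duty = $15,531.12 × 1.5% + 888 × $3.88 = $3,678.41.
Line 2 (0871.91.70, Durius, 2,245 kg, $404,998.00):
Base rate for 0871.91.70 is 23%.
Duty = $404,998.00 × 23% = $93,149.54.
Line 3 (6199.80.27, Seristan, 1,578 units, $118,555.14):
Base rate for 6199.80.27 is 6.5% + $1.40/unit.
6199.80.27 has an FTA preferential rate, but origin Seristan is not Faria; base rate stands.
Additional duty on 6199.80.27 from Seristan: +35.4%. Applied ad valorem rate: 6.5% + 35.4% = 41.9%.
Duty = $118,555.14 × 41.9% + 1,578 × $1.40 = $51,883.80.
Line 4 (7402.31.48, Faria, 3,704 kg, $592,232.56):
Base rate for 7402.31.48 is $0.77/kg.
Origin Faria qualifies under the Quenos–Faria agreement and 7402.31.48 is covered: preferential rate Free applies instead.
Duty = $592,232.56 × 0% = $0.00.
Total = $3,678.41 + $93,149.54 + $51,883.80 + $0.00 = $148,711.75.

$148,711.75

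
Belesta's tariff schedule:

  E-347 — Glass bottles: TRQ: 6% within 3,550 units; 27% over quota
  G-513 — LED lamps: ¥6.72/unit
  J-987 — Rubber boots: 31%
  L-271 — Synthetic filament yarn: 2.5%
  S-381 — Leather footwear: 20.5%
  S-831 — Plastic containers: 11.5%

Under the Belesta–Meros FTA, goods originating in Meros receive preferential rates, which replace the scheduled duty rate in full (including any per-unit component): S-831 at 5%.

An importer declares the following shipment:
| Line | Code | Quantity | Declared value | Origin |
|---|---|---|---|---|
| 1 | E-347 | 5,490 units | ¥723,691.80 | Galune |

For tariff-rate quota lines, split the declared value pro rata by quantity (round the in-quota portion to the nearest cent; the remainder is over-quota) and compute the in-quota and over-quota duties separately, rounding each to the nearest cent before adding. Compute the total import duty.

¥97,124.98

Line 1 (E-347, Galune, 5,490 units, ¥723,691.80):
Code E-347 is under a tariff-rate quota (threshold 3,550 units). In-quota: 3,550 units at 6%; over-quota: 1,940 units at 27%.
Pro-rata value split: in-quota = ¥723,691.80 × 3,550/5,490 = ¥467,961.00; over-quota = ¥723,691.80 − ¥467,961.00 = ¥255,730.80.
In-quota duty = ¥467,961.00 × 6% = ¥28,077.66. Over-quota duty = ¥255,730.80 × 27% = ¥69,047.32.
Line duty = ¥28,077.66 + ¥69,047.32 = ¥97,124.98.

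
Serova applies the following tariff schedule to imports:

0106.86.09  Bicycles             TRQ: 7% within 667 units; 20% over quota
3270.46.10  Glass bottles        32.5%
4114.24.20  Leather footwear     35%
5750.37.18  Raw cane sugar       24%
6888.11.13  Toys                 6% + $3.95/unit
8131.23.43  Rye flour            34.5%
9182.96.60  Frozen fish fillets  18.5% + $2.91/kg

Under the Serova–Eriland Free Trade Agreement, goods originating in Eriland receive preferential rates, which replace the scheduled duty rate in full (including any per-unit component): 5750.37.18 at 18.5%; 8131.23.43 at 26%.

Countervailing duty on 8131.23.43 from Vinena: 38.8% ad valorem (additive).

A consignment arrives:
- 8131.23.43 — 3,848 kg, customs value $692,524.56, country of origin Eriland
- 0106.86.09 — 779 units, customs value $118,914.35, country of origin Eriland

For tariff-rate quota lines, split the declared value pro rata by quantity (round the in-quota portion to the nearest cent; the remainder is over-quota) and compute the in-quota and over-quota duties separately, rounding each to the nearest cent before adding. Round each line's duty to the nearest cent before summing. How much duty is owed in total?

Line 1 (8131.23.43, Eriland, 3,848 kg, $692,524.56):
Base rate for 8131.23.43 is 34.5%.
Origin Eriland qualifies under the Serova–Eriland agreement and 8131.23.43 is covered: preferential rate 26% applies instead.
The additional-duty order on 8131.23.43 targets Vinena, not Eriland; it does not apply.
Duty = $692,524.56 × 26% = $180,056.39.
Line 2 (0106.86.09, Eriland, 779 units, $118,914.35):
Code 0106.86.09 is under a tariff-rate quota (threshold 667 units). In-quota: 667 units at 7%; over-quota: 112 units at 20%.
Pro-rata value split: in-quota = $118,914.35 × 667/779 = $101,817.55; over-quota = $118,914.35 − $101,817.55 = $17,096.80.
In-quota duty = $101,817.55 × 7% = $7,127.23. Over-quota duty = $17,096.80 × 20% = $3,419.36.
Line duty = $7,127.23 + $3,419.36 = $10,546.59.
Total = $180,056.39 + $10,546.59 = $190,602.98.

$190,602.98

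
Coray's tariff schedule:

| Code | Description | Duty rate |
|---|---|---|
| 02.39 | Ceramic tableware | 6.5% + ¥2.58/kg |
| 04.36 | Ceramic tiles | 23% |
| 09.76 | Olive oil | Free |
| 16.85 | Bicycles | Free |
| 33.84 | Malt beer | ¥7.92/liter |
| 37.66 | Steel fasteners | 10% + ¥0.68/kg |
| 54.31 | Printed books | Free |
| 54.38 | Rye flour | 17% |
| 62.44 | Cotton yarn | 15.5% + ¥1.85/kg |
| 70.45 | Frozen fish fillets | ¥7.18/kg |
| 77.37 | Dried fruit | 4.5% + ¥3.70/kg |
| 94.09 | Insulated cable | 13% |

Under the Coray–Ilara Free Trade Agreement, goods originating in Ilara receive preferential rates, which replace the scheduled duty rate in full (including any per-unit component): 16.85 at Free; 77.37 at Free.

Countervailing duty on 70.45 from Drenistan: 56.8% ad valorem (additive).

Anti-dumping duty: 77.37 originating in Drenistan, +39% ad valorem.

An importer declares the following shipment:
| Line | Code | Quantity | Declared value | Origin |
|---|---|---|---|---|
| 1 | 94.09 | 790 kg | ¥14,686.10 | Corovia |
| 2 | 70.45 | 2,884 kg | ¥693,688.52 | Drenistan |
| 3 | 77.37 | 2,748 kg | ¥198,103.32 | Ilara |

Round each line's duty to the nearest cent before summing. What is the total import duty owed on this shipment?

Line 1 (94.09, Corovia, 790 kg, ¥14,686.10):
Base rate for 94.09 is 13%.
Duty = ¥14,686.10 × 13% = ¥1,909.19.
Line 2 (70.45, Drenistan, 2,884 kg, ¥693,688.52):
Base rate for 70.45 is ¥7.18/kg.
Additional duty on 70.45 from Drenistan: +56.8% ad valorem. Applied ad valorem rate = 56.8%.
Duty = ¥693,688.52 × 56.8% + 2,884 × ¥7.18 = ¥414,722.20.
Line 3 (77.37, Ilara, 2,748 kg, ¥198,103.32):
Base rate for 77.37 is 4.5% + ¥3.70/kg.
Origin Ilara qualifies under the Coray–Ilara agreement and 77.37 is covered: preferential rate Free applies instead.
The additional-duty order on 77.37 targets Drenistan, not Ilara; it does not apply.
Duty = ¥198,103.32 × 0% = ¥0.00.
Total = ¥1,909.19 + ¥414,722.20 + ¥0.00 = ¥416,631.39.

¥416,631.39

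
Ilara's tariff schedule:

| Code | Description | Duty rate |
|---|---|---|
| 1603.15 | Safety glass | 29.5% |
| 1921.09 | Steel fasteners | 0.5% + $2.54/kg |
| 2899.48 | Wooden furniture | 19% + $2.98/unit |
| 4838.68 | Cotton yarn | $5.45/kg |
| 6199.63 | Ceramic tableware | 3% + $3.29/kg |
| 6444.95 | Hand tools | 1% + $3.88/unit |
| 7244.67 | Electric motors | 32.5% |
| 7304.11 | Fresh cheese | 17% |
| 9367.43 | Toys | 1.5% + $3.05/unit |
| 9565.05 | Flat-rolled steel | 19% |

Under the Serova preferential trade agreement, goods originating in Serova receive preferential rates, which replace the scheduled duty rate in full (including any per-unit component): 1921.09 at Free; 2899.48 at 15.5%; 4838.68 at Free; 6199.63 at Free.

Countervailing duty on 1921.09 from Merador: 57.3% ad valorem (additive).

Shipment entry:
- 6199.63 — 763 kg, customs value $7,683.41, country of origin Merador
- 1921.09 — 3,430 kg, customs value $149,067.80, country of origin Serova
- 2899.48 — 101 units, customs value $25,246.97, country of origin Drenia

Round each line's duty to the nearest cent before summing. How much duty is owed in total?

$7,838.67

Line 1 (6199.63, Merador, 763 kg, $7,683.41):
Base rate for 6199.63 is 3% + $3.29/kg.
6199.63 has an FTA preferential rate, but origin Merador is not Serova; base rate stands.
Duty = $7,683.41 × 3% + 763 × $3.29 = $2,740.77.
Line 2 (1921.09, Serova, 3,430 kg, $149,067.80):
Base rate for 1921.09 is 0.5% + $2.54/kg.
Origin Serova qualifies under the Ilara–Serova agreement and 1921.09 is covered: preferential rate Free applies instead.
The additional-duty order on 1921.09 targets Merador, not Serova; it does not apply.
Duty = $149,067.80 × 0% = $0.00.
Line 3 (2899.48, Drenia, 101 units, $25,246.97):
Base rate for 2899.48 is 19% + $2.98/unit.
2899.48 has an FTA preferential rate, but origin Drenia is not Serova; base rate stands.
Duty = $25,246.97 × 19% + 101 × $2.98 = $5,097.90.
Total = $2,740.77 + $0.00 + $5,097.90 = $7,838.67.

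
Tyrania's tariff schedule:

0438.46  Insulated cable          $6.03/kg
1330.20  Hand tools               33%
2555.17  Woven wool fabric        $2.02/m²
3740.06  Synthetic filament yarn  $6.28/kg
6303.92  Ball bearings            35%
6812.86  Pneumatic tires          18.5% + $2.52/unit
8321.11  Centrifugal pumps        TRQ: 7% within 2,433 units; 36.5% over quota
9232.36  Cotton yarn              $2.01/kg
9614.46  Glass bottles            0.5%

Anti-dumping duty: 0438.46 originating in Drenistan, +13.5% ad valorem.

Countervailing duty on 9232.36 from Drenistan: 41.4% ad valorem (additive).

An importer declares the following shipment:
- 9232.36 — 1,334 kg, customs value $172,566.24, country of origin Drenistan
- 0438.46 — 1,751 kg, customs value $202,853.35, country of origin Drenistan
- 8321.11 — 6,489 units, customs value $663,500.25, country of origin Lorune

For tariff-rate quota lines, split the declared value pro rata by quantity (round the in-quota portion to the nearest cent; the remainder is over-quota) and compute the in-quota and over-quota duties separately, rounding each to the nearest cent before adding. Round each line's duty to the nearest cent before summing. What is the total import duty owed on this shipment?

$280,856.68

Line 1 (9232.36, Drenistan, 1,334 kg, $172,566.24):
Base rate for 9232.36 is $2.01/kg.
Additional duty on 9232.36 from Drenistan: +41.4% ad valorem. Applied ad valorem rate = 41.4%.
Duty = $172,566.24 × 41.4% + 1,334 × $2.01 = $74,123.76.
Line 2 (0438.46, Drenistan, 1,751 kg, $202,853.35):
Base rate for 0438.46 is $6.03/kg.
Additional duty on 0438.46 from Drenistan: +13.5% ad valorem. Applied ad valorem rate = 13.5%.
Duty = $202,853.35 × 13.5% + 1,751 × $6.03 = $37,943.73.
Line 3 (8321.11, Lorune, 6,489 units, $663,500.25):
Code 8321.11 is under a tariff-rate quota (threshold 2,433 units). In-quota: 2,433 units at 7%; over-quota: 4,056 units at 36.5%.
Pro-rata value split: in-quota = $663,500.25 × 2,433/6,489 = $248,774.25; over-quota = $663,500.25 − $248,774.25 = $414,726.00.
In-quota duty = $248,774.25 × 7% = $17,414.20. Over-quota duty = $414,726.00 × 36.5% = $151,374.99.
Line duty = $17,414.20 + $151,374.99 = $168,789.19.
Total = $74,123.76 + $37,943.73 + $168,789.19 = $280,856.68.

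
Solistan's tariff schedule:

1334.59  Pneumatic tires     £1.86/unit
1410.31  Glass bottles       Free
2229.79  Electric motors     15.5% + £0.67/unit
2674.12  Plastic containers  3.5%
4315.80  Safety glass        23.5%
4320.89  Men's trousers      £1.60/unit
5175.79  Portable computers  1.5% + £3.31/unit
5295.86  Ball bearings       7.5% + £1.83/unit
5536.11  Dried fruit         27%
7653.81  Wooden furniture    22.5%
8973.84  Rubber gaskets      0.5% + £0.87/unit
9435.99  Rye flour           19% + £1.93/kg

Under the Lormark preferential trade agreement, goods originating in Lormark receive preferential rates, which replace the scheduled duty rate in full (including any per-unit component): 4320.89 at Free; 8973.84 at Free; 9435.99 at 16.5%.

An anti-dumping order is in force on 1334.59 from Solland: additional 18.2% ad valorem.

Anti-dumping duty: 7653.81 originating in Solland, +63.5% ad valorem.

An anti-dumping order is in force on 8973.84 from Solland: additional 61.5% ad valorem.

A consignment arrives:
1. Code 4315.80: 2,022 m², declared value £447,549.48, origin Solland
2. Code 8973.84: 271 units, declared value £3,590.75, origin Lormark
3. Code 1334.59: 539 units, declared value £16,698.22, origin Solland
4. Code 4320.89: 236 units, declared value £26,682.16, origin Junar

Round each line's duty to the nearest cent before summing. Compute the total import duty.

£109,593.35

Line 1 (4315.80, Solland, 2,022 m², £447,549.48):
Base rate for 4315.80 is 23.5%.
Duty = £447,549.48 × 23.5% = £105,174.13.
Line 2 (8973.84, Lormark, 271 units, £3,590.75):
Base rate for 8973.84 is 0.5% + £0.87/unit.
Origin Lormark qualifies under the Solistan–Lormark agreement and 8973.84 is covered: preferential rate Free applies instead.
The additional-duty order on 8973.84 targets Solland, not Lormark; it does not apply.
Duty = £3,590.75 × 0% = £0.00.
Line 3 (1334.59, Solland, 539 units, £16,698.22):
Base rate for 1334.59 is £1.86/unit.
Additional duty on 1334.59 from Solland: +18.2% ad valorem. Applied ad valorem rate = 18.2%.
Duty = £16,698.22 × 18.2% + 539 × £1.86 = £4,041.62.
Line 4 (4320.89, Junar, 236 units, £26,682.16):
Base rate for 4320.89 is £1.60/unit.
4320.89 has an FTA preferential rate, but origin Junar is not Lormark; base rate stands.
Duty = 236 × £1.60 = £377.60.
Total = £105,174.13 + £0.00 + £4,041.62 + £377.60 = £109,593.35.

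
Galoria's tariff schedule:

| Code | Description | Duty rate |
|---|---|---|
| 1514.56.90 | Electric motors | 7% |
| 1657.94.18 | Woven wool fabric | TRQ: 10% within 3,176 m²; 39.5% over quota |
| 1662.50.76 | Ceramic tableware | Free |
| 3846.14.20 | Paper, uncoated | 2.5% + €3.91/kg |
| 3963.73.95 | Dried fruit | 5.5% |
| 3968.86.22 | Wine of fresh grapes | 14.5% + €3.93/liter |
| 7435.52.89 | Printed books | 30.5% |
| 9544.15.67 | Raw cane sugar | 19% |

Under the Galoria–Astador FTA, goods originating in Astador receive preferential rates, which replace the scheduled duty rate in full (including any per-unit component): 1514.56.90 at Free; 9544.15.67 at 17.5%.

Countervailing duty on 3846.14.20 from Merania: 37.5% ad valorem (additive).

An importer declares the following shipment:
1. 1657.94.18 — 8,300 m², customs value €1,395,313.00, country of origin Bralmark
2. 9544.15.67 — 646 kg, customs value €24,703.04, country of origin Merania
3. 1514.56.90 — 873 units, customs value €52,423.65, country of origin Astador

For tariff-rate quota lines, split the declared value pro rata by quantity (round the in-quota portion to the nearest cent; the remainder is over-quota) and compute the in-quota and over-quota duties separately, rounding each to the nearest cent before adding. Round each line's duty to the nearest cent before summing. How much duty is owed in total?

€398,336.60

Line 1 (1657.94.18, Bralmark, 8,300 m², €1,395,313.00):
Code 1657.94.18 is under a tariff-rate quota (threshold 3,176 m²). In-quota: 3,176 m² at 10%; over-quota: 5,124 m² at 39.5%.
Pro-rata value split: in-quota = €1,395,313.00 × 3,176/8,300 = €533,917.36; over-quota = €1,395,313.00 − €533,917.36 = €861,395.64.
In-quota duty = €533,917.36 × 10% = €53,391.74. Over-quota duty = €861,395.64 × 39.5% = €340,251.28.
Line duty = €53,391.74 + €340,251.28 = €393,643.02.
Line 2 (9544.15.67, Merania, 646 kg, €24,703.04):
Base rate for 9544.15.67 is 19%.
9544.15.67 has an FTA preferential rate, but origin Merania is not Astador; base rate stands.
Duty = €24,703.04 × 19% = €4,693.58.
Line 3 (1514.56.90, Astador, 873 units, €52,423.65):
Base rate for 1514.56.90 is 7%.
Origin Astador qualifies under the Galoria–Astador agreement and 1514.56.90 is covered: preferential rate Free applies instead.
Duty = €52,423.65 × 0% = €0.00.
Total = €393,643.02 + €4,693.58 + €0.00 = €398,336.60.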